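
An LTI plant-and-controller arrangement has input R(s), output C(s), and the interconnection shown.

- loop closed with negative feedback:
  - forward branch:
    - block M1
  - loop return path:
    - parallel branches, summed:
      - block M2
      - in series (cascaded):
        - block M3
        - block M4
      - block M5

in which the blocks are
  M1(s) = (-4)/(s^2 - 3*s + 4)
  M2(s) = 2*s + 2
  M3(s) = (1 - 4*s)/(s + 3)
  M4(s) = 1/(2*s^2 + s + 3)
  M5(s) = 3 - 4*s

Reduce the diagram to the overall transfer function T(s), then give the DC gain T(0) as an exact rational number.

Step 1 - combine M3, M4 in series gives (1 - 4*s)/(2*s^3 + 7*s^2 + 6*s + 9)
Step 2 - reduce the parallel group M2, (M3*M4), M5 gives (-4*s^4 - 4*s^3 + 23*s^2 + 8*s + 46)/(2*s^3 + 7*s^2 + 6*s + 9)
Step 3 - apply the feedback formula to M1, (M2+(M3*M4)+M5) gives (-8*s^3 - 28*s^2 - 24*s - 36)/(2*s^5 + 17*s^4 + 9*s^3 - 73*s^2 - 35*s - 148)
DC gain: substitute s = 0 into T(s) from step 3: T(0) = -36/(-148) = 9/37.

Final answer: 9/37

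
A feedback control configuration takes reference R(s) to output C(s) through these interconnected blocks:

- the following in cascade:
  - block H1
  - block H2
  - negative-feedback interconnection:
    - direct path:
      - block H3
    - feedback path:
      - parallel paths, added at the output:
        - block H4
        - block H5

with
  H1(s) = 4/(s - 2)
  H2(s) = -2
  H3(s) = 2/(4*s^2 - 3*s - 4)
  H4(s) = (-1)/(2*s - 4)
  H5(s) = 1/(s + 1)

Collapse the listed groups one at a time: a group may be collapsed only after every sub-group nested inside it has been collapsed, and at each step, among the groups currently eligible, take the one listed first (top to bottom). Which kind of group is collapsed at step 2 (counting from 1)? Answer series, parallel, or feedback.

Step 1. add H4, H5 (parallel)
Step 2. reduce the feedback loop with forward H3 and return (H4+H5)
Step 3. combine H1, H2, [H3/(1+H3*(H4+H5))] in series
So the answer for step 2 is feedback.

Final answer: feedback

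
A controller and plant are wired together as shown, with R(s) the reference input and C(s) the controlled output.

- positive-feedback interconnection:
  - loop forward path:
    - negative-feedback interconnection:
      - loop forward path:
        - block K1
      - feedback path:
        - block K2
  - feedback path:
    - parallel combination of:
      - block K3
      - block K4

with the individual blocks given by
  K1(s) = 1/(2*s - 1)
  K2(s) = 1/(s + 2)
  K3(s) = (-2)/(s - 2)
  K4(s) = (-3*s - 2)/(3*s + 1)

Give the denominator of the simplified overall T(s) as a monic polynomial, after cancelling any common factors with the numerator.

First reduce the diagram to T(s).

[1] feedback reduction of K1, K2 = (s + 2)/(2*s^2 + 3*s - 1)
[2] reduce the parallel group K3, K4 = (-3*s^2 - 2*s + 2)/(3*s^2 - 5*s - 2)
[3] close the feedback loop around [K1/(1+K1*K2)], (K3+K4) = (3*s^3 + s^2 - 12*s - 4)/(6*s^4 + 2*s^3 - 14*s^2 + s - 2)
That last expression is T(s), already simplified. Scaling its denominator by 1/6 (the reciprocal of the leading coefficient) yields the monic denominator.

Answer: s^4 + s^3/3 - 7*s^2/3 + s/6 - 1/3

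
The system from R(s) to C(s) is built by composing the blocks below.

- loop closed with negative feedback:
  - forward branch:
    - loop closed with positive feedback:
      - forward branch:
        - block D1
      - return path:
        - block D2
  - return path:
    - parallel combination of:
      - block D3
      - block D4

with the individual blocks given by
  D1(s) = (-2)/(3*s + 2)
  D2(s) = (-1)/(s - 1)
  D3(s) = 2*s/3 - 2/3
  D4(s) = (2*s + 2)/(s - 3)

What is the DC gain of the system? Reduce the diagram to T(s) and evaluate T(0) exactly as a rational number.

Step 1 - apply the feedback formula to D1, D2; result (2 - 2*s)/(3*s^2 - s - 4)
Step 2 - add D3, D4 (parallel); result (2*s^2 - 2*s + 12)/(3*s - 9)
Step 3 - reduce the feedback loop with forward [D1/(1-D1*D2)] and return (D3+D4); result (-6*s^2 + 24*s - 18)/(5*s^3 - 22*s^2 - 31*s + 60)
That last expression is T(s); at s = 0 only the constant terms survive, so T(0) = -18/60 = -3/10.

Answer: -3/10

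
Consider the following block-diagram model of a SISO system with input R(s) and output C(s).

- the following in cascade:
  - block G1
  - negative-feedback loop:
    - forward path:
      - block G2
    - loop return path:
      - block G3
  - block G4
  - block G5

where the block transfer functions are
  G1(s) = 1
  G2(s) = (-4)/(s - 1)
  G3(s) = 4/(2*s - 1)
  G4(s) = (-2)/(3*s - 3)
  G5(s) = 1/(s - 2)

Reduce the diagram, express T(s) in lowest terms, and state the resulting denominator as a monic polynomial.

Reducing step by step:

Step 1 - reduce the feedback loop with forward G2 and return G3 -> (4 - 8*s)/(2*s^2 - 3*s - 15)
Step 2 - multiply G1, [G2/(1+G2*G3)], G4, G5 (series) -> (16*s - 8)/(6*s^4 - 27*s^3 - 6*s^2 + 117*s - 90)
The result of step 2 is T(s) in lowest terms. Its denominator has leading coefficient 6; dividing the denominator through by 6 makes it monic.

Answer: s^4 - 9*s^3/2 - s^2 + 39*s/2 - 15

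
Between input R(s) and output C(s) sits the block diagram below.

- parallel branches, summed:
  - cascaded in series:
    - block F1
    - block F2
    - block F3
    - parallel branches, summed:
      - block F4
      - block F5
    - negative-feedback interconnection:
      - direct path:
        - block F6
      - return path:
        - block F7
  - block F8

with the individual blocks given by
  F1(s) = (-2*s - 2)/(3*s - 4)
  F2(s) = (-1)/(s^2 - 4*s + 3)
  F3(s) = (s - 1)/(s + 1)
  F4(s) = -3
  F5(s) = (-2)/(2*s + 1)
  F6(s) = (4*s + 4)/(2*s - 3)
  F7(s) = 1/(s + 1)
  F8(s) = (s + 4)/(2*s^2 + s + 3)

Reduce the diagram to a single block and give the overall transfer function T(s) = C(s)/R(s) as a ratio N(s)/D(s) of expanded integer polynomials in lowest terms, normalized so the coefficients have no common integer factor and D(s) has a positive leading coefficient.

Answer: (12*s^5 - 88*s^4 - 385*s^3 - 281*s^2 - 152*s - 72)/(24*s^6 - 68*s^5 - 6*s^4 - 51*s^3 + 56*s^2 + 117*s + 36)

Working:
Step 1 - sum the parallel branches F4, F5, giving (-6*s - 5)/(2*s + 1)
Step 2 - feedback reduction of F6, F7, giving (4*s + 4)/(2*s + 1)
Step 3 - reduce the series chain F1, F2, F3, (F4+F5), [F6/(1+F6*F7)], giving (-48*s^2 - 88*s - 40)/(12*s^4 - 40*s^3 - s^2 + 35*s + 12)
Step 4 - combine (F1*F2*F3*(F4+F5)*[F6/(1+F6*F7)]), F8 in parallel: this yields T(s), and no further normalization is needed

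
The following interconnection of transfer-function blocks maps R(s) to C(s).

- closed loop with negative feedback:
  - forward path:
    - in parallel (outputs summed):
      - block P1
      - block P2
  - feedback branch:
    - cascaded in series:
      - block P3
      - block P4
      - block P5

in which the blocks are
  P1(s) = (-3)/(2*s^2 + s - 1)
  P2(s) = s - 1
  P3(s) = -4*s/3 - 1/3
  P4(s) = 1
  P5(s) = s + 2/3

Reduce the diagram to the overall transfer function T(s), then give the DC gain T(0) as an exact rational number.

Answer: 18/5

Working:
1. sum the parallel branches P1, P2: (2*s^3 - s^2 - 2*s - 2)/(2*s^2 + s - 1)
2. reduce the series chain P3, P4, P5: -4*s^2/3 - 11*s/9 - 2/9
3. close the feedback loop around (P1+P2), (P3*P4*P5): (-18*s^3 + 9*s^2 + 18*s + 18)/(24*s^5 + 10*s^4 - 31*s^3 - 66*s^2 - 35*s + 5)
DC gain: substitute s = 0 into T(s) from step 3: T(0) = 18/5.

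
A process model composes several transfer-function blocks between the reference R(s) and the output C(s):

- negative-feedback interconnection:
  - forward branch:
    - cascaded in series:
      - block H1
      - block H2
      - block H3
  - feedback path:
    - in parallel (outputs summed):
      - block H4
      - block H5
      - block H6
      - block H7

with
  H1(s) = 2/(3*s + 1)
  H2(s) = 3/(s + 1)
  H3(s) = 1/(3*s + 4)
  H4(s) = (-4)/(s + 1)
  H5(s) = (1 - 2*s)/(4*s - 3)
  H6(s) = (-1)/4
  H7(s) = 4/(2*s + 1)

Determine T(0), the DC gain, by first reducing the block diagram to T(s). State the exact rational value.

First reduce the diagram to T(s).

Step 1. reduce the series chain H1, H2, H3: 6/(9*s^3 + 24*s^2 + 19*s + 4)
Step 2. reduce the parallel group H4, H5, H6, H7: (-24*s^3 - 86*s^2 + 57*s + 7)/(32*s^3 + 24*s^2 - 20*s - 12)
Step 3. reduce the feedback loop with forward (H1*H2*H3) and return (H4+H5+H6+H7): (96*s^3 + 72*s^2 - 60*s - 36)/(144*s^6 + 492*s^5 + 502*s^4 - 74*s^3 - 544*s^2 + 17*s - 3)
DC gain: substitute s = 0 into T(s) from step 3: T(0) = -36/(-3) = 12.

Answer: 12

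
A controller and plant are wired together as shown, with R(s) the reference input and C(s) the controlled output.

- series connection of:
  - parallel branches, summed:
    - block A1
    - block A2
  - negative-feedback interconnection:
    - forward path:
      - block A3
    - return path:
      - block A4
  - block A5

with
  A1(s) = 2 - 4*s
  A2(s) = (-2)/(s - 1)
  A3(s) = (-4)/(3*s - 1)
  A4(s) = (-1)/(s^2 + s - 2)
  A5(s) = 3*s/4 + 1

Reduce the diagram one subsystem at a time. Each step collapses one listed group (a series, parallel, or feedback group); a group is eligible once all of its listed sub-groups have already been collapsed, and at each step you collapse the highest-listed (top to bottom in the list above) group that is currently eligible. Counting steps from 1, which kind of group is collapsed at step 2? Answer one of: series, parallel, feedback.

Reducing step by step:

[1] combine A1, A2 in parallel
[2] reduce the feedback loop with forward A3 and return A4
[3] multiply (A1+A2), [A3/(1+A3*A4)], A5 (series)
At step 2 the group reduced is feedback.

Answer: feedback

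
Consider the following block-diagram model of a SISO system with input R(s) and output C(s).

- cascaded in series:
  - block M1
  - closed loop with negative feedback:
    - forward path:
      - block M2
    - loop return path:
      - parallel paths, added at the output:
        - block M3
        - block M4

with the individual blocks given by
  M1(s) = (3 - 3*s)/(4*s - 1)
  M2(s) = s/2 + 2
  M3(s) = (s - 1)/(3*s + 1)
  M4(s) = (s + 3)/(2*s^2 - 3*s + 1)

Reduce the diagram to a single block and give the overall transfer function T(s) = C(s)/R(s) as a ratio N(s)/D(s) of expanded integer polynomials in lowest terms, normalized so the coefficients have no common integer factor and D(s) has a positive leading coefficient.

The answer is (-18*s^5 - 33*s^4 + 135*s^3 - 87*s^2 - 9*s + 12)/(8*s^5 + 70*s^4 - 50*s^3 + 240*s^2 - 18*s - 10).

Reasoning:
(1) add M3, M4 (parallel), giving (2*s^3 - 2*s^2 + 14*s + 2)/(6*s^3 - 7*s^2 + 1)
(2) apply the feedback formula to M2, (M3+M4), giving (6*s^4 + 17*s^3 - 28*s^2 + s + 4)/(2*s^4 + 18*s^3 - 8*s^2 + 58*s + 10)
(3) reduce the series chain M1, [M2/(1+M2*(M3+M4))]: this yields T(s), and no further normalization is needed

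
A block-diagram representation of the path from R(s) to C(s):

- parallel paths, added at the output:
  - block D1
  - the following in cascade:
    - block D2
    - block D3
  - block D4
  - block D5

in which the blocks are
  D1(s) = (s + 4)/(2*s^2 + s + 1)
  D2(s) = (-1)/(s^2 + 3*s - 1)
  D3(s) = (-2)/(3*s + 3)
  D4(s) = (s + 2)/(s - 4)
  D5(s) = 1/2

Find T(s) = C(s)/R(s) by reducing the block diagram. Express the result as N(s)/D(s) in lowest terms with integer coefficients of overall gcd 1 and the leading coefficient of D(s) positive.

(1) reduce the series chain D2, D3: 2/(3*s^3 + 12*s^2 + 6*s - 3)
(2) sum the parallel branches D1, (D2*D3), D4, D5, which is the overall transfer function T(s) = C(s)/R(s) in lowest terms

Hence the answer: (18*s^6 + 87*s^5 + 105*s^4 - 40*s^3 - 409*s^2 - 213*s + 80)/(12*s^6 + 6*s^5 - 162*s^4 - 192*s^3 - 90*s^2 - 30*s + 24)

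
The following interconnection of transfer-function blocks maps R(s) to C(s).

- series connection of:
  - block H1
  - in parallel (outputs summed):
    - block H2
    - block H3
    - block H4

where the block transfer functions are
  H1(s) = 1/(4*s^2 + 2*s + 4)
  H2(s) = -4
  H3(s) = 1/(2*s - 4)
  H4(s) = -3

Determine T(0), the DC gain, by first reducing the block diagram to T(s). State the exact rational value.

Step 1. combine H2, H3, H4 in parallel; result (29 - 14*s)/(2*s - 4)
Step 2. reduce the series chain H1, (H2+H3+H4); result (29 - 14*s)/(8*s^3 - 12*s^2 - 16)
The step-2 result is T(s). Setting s = 0: T(0) = 29/(-16) = -29/16.

Hence the answer: -29/16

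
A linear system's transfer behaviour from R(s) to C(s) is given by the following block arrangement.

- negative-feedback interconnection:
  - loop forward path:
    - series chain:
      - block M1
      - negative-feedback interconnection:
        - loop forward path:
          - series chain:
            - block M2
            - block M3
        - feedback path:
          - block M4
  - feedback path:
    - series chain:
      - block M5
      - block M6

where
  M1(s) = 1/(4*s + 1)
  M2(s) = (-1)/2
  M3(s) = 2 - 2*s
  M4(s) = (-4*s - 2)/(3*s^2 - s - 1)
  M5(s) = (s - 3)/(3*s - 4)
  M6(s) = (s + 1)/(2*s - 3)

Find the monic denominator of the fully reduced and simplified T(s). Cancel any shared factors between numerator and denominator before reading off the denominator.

Answer: s^5 - 76*s^4/21 + 10*s^3/3 + 10*s^2/7 - 41*s/21 - 3/7

Working:
Step 1 - cascade M2, M3, giving s - 1
Step 2 - collapse the loop ((M2*M3) forward, M4 return), giving (-3*s^3 + 4*s^2 - 1)/(s^2 - s - 1)
Step 3 - multiply M1, [(M2*M3)/(1+(M2*M3)*M4)] (series), giving (-3*s^3 + 4*s^2 - 1)/(4*s^3 - 3*s^2 - 5*s - 1)
Step 4 - combine M5, M6 in series, giving (s^2 - 2*s - 3)/(6*s^2 - 17*s + 12)
Step 5 - feedback reduction of (M1*[(M2*M3)/(1+(M2*M3)*M4)]), (M5*M6), giving (-18*s^5 + 75*s^4 - 104*s^3 + 42*s^2 + 17*s - 12)/(21*s^5 - 76*s^4 + 70*s^3 + 30*s^2 - 41*s - 9)
T(s) is the step-5 result (common factors already cancelled). Leading coefficient of the denominator: 21. Divide through by 21 for the monic polynomial.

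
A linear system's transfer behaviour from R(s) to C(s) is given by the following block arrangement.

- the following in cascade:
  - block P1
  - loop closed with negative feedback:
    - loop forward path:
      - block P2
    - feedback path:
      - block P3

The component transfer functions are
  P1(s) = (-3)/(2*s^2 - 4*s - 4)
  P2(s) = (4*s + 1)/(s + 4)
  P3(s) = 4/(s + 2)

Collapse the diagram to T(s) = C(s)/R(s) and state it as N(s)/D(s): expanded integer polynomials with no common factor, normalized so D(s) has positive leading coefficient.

[1] apply the feedback formula to P2, P3: (4*s^2 + 9*s + 2)/(s^2 + 22*s + 12)
[2] reduce the series chain P1, [P2/(1+P2*P3)]: this yields T(s), and no further normalization is needed

Final answer: (-12*s^2 - 27*s - 6)/(2*s^4 + 40*s^3 - 68*s^2 - 136*s - 48)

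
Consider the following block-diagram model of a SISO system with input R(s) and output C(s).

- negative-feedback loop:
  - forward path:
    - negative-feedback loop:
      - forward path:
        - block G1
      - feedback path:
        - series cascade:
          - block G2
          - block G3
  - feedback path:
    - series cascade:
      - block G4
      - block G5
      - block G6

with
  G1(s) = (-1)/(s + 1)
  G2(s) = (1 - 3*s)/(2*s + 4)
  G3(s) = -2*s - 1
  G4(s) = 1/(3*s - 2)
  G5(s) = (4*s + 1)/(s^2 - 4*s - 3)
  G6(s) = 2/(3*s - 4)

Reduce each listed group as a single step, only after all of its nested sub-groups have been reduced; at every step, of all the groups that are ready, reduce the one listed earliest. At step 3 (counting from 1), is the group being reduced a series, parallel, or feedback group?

[1] cascade G2, G3
[2] collapse the loop (G1 forward, (G2*G3) return)
[3] series reduction of G4, G5, G6
[4] reduce the feedback loop with forward [G1/(1+G1*(G2*G3))] and return (G4*G5*G6)
Step 3 collapses a series group.

Final answer: series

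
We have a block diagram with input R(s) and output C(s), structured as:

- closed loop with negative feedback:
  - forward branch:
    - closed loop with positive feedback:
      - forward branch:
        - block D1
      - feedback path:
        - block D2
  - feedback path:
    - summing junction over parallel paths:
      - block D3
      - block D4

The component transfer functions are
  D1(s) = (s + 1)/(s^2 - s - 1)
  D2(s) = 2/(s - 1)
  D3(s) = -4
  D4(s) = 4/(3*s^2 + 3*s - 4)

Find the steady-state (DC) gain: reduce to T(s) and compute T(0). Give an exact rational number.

Answer: -1/4

Working:
Step 1: close the feedback loop around D1, D2; result (s^2 - 1)/(s^3 - 2*s^2 - 2*s - 1)
Step 2: parallel reduction of D3, D4; result (-12*s^2 - 12*s + 20)/(3*s^2 + 3*s - 4)
Step 3: close the feedback loop around [D1/(1-D1*D2)], (D3+D4); result (3*s^4 + 3*s^3 - 7*s^2 - 3*s + 4)/(3*s^5 - 15*s^4 - 28*s^3 + 31*s^2 + 17*s - 16)
The step-3 result is T(s). Setting s = 0: T(0) = 4/(-16) = -1/4.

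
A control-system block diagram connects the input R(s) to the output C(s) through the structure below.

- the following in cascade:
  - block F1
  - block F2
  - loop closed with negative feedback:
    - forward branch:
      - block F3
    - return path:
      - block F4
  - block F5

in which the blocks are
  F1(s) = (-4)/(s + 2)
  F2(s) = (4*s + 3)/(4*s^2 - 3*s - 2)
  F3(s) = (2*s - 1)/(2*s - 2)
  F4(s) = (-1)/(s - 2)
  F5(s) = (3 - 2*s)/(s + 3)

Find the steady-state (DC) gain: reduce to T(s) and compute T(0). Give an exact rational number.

Step 1: collapse the loop (F3 forward, F4 return), giving (2*s^2 - 5*s + 2)/(2*s^2 - 8*s + 5)
Step 2: cascade F1, F2, [F3/(1+F3*F4)], F5, giving (64*s^4 - 208*s^3 + 112*s^2 + 132*s - 72)/(8*s^6 + 2*s^5 - 102*s^4 - 27*s^3 + 235*s^2 - 44*s - 60)
That last expression is T(s); at s = 0 only the constant terms survive, so T(0) = -72/(-60) = 6/5.

Therefore the answer is 6/5.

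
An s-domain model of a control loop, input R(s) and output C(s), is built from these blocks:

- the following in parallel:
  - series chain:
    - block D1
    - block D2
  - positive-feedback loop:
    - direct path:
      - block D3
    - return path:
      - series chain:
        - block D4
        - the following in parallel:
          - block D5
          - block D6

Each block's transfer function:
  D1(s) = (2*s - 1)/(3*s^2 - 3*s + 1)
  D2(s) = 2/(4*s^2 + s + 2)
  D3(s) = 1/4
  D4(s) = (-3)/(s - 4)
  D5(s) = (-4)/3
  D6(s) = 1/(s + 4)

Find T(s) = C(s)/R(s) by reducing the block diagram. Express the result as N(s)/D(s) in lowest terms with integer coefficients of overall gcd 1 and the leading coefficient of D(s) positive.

1. series reduction of D1, D2 gives (4*s - 2)/(12*s^4 - 9*s^3 + 7*s^2 - 5*s + 2)
2. combine D5, D6 in parallel gives (-4*s - 13)/(3*s + 12)
3. multiply D4, (D5+D6) (series) gives (4*s + 13)/(s^2 - 16)
4. feedback reduction of D3, (D4*(D5+D6)) gives (s^2 - 16)/(4*s^2 - 4*s - 77)
5. reduce the parallel group (D1*D2), [D3/(1-D3*(D4*(D5+D6)))]: this yields T(s), and no further normalization is needed

Hence the answer: (12*s^6 - 9*s^5 - 185*s^4 + 155*s^3 - 134*s^2 - 220*s + 122)/(48*s^6 - 84*s^5 - 860*s^4 + 645*s^3 - 511*s^2 + 377*s - 154)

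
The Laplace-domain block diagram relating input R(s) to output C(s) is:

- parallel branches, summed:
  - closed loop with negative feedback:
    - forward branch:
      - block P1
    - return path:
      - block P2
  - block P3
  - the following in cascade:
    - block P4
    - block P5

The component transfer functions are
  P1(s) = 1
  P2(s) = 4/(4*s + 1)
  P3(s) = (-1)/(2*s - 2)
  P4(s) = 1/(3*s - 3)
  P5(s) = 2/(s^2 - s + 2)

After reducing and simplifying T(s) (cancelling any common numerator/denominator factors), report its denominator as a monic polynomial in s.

1. reduce the feedback loop with forward P1 and return P2, giving (4*s + 1)/(4*s + 5)
2. multiply P4, P5 (series), giving 2/(3*s^3 - 6*s^2 + 9*s - 6)
3. add [P1/(1+P1*P2)], P3, (P4*P5) (parallel), giving (24*s^4 - 54*s^3 + 57*s^2 - 23*s - 22)/(24*s^4 - 18*s^3 + 12*s^2 + 42*s - 60)
No further cancellation is possible in the step-3 result, so that is T(s). Its denominator becomes monic after dividing by the leading coefficient 24.

Therefore the answer is s^4 - 3*s^3/4 + s^2/2 + 7*s/4 - 5/2.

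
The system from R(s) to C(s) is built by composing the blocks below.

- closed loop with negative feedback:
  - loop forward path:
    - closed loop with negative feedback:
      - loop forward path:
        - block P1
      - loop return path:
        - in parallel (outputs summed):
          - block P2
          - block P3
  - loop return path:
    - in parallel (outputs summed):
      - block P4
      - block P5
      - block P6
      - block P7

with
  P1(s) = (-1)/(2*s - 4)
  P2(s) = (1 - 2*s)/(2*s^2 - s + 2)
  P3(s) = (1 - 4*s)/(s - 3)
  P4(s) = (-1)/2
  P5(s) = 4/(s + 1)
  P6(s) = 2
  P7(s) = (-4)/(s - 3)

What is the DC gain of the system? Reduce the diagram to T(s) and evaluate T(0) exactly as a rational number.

First reduce the diagram to T(s).

1. add P2, P3 (parallel): (-8*s^3 + 4*s^2 - 2*s - 1)/(2*s^3 - 7*s^2 + 5*s - 6)
2. apply the feedback formula to P1, (P2+P3): (-2*s^3 + 7*s^2 - 5*s + 6)/(4*s^4 - 14*s^3 + 34*s^2 - 30*s + 25)
3. add P4, P5, P6, P7 (parallel): (3*s^2 - 6*s - 41)/(2*s^2 - 4*s - 6)
4. feedback reduction of [P1/(1+P1*(P2+P3))], (P4+P5+P6+P7): (-4*s^4 + 10*s^3 + 4*s^2 + 2*s + 12)/(8*s^5 - 26*s^4 + 55*s^3 + 78*s^2 - 39*s + 132)
DC gain: substitute s = 0 into T(s) from step 4: T(0) = 12/132 = 1/11.

Answer: 1/11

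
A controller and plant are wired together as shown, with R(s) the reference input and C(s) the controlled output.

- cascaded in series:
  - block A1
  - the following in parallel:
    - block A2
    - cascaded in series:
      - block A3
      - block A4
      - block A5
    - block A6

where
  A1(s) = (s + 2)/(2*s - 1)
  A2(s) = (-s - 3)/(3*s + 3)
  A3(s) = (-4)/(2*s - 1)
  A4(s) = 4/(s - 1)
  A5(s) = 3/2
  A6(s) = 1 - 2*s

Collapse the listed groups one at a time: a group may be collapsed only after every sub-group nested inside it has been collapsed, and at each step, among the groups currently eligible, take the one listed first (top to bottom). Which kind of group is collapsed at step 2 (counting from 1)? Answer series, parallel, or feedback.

Step 1. multiply A3, A4, A5 (series)
Step 2. reduce the parallel group A2, (A3*A4*A5), A6
Step 3. combine A1, (A2+(A3*A4*A5)+A6) in series
So the answer for step 2 is parallel.

Therefore the answer is parallel.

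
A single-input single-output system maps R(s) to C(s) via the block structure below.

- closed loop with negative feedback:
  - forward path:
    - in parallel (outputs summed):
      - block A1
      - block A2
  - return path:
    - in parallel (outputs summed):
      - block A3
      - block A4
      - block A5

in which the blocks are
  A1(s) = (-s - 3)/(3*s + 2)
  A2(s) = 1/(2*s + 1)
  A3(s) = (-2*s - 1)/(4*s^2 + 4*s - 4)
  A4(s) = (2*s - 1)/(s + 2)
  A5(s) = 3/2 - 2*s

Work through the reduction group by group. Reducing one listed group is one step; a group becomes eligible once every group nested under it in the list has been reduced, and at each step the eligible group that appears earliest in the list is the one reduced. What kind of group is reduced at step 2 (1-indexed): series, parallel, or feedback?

1. add A1, A2 (parallel)
2. parallel reduction of A3, A4, A5
3. feedback reduction of (A1+A2), (A3+A4+A5)
Step 2: parallel.

Final answer: parallel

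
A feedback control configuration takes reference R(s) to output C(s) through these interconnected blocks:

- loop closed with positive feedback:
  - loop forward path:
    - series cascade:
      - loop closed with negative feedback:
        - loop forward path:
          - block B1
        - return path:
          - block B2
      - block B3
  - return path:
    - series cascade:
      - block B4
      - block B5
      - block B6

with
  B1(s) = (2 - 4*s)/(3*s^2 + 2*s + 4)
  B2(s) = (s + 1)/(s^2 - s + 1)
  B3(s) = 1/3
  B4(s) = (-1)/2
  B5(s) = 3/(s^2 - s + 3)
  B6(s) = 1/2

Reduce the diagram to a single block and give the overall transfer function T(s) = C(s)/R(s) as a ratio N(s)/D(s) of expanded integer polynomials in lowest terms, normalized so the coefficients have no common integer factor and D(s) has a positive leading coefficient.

1. close the feedback loop around B1, B2 -> (-4*s^3 + 6*s^2 - 6*s + 2)/(3*s^4 - s^3 + s^2 - 4*s + 6)
2. reduce the series chain [B1/(1+B1*B2)], B3 -> (-4*s^3 + 6*s^2 - 6*s + 2)/(9*s^4 - 3*s^3 + 3*s^2 - 12*s + 18)
3. cascade B4, B5, B6 -> (-3)/(4*s^2 - 4*s + 12)
4. reduce the feedback loop with forward ([B1/(1+B1*B2)]*B3) and return (B4*B5*B6), which is the overall transfer function T(s) = C(s)/R(s) in lowest terms

Final answer: (-8*s^5 + 20*s^4 - 48*s^3 + 52*s^2 - 40*s + 12)/(18*s^6 - 24*s^5 + 66*s^4 - 54*s^3 + 87*s^2 - 117*s + 111)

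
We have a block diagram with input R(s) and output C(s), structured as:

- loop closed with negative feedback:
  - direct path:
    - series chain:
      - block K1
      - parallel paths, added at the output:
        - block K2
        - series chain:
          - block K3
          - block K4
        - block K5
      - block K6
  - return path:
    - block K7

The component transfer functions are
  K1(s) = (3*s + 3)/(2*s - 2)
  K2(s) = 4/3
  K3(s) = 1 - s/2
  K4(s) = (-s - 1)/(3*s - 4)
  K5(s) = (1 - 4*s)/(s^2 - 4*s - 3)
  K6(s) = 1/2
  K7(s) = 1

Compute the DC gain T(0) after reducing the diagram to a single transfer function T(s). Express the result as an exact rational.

Reducing step by step:

Step 1 - cascade K3, K4, giving (s^2 - s - 2)/(6*s - 8)
Step 2 - sum the parallel branches K2, (K3*K4), K5, giving (3*s^4 + 9*s^3 - 203*s^2 + 203*s + 90)/(18*s^3 - 96*s^2 + 42*s + 72)
Step 3 - reduce the series chain K1, (K2+(K3*K4)+K5), K6, giving (3*s^5 + 12*s^4 - 194*s^3 + 293*s + 90)/(24*s^4 - 152*s^3 + 184*s^2 + 40*s - 96)
Step 4 - reduce the feedback loop with forward (K1*(K2+(K3*K4)+K5)*K6) and return K7, giving (3*s^5 + 12*s^4 - 194*s^3 + 293*s + 90)/(3*s^5 + 36*s^4 - 346*s^3 + 184*s^2 + 333*s - 6)
DC gain: substitute s = 0 into T(s) from step 4: T(0) = 90/(-6) = -15.

Answer: -15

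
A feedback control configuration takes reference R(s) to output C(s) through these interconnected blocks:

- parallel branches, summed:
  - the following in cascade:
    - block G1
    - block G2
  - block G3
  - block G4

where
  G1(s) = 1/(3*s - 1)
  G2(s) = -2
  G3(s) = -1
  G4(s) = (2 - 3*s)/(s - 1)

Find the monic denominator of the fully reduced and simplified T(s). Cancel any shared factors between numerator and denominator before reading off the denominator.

First reduce the diagram to T(s).

Step 1: series reduction of G1, G2 -> (-2)/(3*s - 1)
Step 2: combine (G1*G2), G3, G4 in parallel -> (-12*s^2 + 11*s - 1)/(3*s^2 - 4*s + 1)
No further cancellation is possible in the step-2 result, so that is T(s). Its denominator becomes monic after dividing by the leading coefficient 3.

Answer: s^2 - 4*s/3 + 1/3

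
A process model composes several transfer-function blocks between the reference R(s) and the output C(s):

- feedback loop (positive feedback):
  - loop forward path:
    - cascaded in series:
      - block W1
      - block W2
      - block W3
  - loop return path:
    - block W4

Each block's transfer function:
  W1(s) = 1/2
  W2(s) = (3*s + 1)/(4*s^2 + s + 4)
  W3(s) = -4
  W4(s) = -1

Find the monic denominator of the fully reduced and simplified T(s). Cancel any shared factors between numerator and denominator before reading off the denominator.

Step 1 - combine W1, W2, W3 in series; result (-6*s - 2)/(4*s^2 + s + 4)
Step 2 - feedback reduction of (W1*W2*W3), W4; result (-6*s - 2)/(4*s^2 - 5*s + 2)
Step 2 gives the fully reduced T(s), with no common factor left to cancel. The denominator's leading coefficient is 4, so divide each of its coefficients by 4 to get the monic form.

Answer: s^2 - 5*s/4 + 1/2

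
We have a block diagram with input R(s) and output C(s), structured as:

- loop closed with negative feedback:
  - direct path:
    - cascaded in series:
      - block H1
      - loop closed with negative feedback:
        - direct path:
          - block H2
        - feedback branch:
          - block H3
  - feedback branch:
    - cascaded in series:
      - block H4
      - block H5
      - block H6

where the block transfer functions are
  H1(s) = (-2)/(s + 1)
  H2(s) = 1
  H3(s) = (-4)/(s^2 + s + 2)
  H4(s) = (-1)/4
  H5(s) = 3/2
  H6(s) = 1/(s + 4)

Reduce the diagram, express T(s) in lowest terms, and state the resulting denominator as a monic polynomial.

Reducing step by step:

Step 1. feedback reduction of H2, H3 -> (s^2 + s + 2)/(s^2 + s - 2)
Step 2. series reduction of H1, [H2/(1+H2*H3)] -> (-2*s^2 - 2*s - 4)/(s^3 + 2*s^2 - s - 2)
Step 3. series reduction of H4, H5, H6 -> (-3)/(8*s + 32)
Step 4. close the feedback loop around (H1*[H2/(1+H2*H3)]), (H4*H5*H6) -> (-8*s^3 - 40*s^2 - 48*s - 64)/(4*s^4 + 24*s^3 + 31*s^2 - 21*s - 26)
The result of step 4 is T(s) in lowest terms. Its denominator has leading coefficient 4; dividing the denominator through by 4 makes it monic.

Answer: s^4 + 6*s^3 + 31*s^2/4 - 21*s/4 - 13/2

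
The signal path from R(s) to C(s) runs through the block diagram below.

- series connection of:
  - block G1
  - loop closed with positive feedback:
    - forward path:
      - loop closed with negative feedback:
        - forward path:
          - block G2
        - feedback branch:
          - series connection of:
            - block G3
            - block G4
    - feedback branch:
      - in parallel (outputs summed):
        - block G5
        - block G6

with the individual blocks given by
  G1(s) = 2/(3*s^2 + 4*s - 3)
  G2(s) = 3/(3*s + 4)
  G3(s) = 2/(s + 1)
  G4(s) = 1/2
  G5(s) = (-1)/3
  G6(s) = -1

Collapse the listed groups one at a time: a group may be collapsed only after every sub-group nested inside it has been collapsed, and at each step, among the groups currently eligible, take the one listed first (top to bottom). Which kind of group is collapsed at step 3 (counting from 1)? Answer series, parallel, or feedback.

Step 1: multiply G3, G4 (series)
Step 2: feedback reduction of G2, (G3*G4)
Step 3: add G5, G6 (parallel)
Step 4: collapse the loop ([G2/(1+G2*(G3*G4))] forward, (G5+G6) return)
Step 5: multiply G1, [[G2/(1+G2*(G3*G4))]/(1-[G2/(1+G2*(G3*G4))]*(G5+G6))] (series)
So the answer for step 3 is parallel.

Therefore the answer is parallel.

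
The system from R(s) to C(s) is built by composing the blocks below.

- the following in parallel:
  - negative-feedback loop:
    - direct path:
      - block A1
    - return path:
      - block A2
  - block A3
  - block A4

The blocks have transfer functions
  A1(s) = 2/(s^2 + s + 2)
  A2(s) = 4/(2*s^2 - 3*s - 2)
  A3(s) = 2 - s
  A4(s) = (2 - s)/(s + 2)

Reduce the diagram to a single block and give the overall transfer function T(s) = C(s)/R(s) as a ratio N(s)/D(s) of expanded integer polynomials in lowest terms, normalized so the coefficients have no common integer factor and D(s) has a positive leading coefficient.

Step 1 - feedback reduction of A1, A2 -> (4*s^2 - 6*s - 4)/(2*s^4 - s^3 - s^2 - 8*s + 4)
Step 2 - sum the parallel branches [A1/(1+A1*A2)], A3, A4, which is the overall transfer function T(s) = C(s)/R(s) in lowest terms

Hence the answer: (-2*s^6 - s^5 + 14*s^4 + 7*s^3 - 68*s + 16)/(2*s^5 + 3*s^4 - 3*s^3 - 10*s^2 - 12*s + 8)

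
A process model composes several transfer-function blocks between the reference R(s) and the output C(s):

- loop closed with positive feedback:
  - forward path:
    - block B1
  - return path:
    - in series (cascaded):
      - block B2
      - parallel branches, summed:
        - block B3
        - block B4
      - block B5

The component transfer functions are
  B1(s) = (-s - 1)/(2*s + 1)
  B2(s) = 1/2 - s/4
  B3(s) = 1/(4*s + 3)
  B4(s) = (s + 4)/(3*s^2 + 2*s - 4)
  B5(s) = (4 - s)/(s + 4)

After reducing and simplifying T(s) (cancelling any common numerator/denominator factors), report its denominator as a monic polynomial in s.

[1] sum the parallel branches B3, B4, giving (7*s^2 + 21*s + 8)/(12*s^3 + 17*s^2 - 10*s - 12)
[2] reduce the series chain B2, (B3+B4), B5, giving (7*s^4 - 21*s^3 - 62*s^2 + 120*s + 64)/(48*s^4 + 260*s^3 + 232*s^2 - 208*s - 192)
[3] apply the feedback formula to B1, (B2*(B3+B4)*B5), giving (-48*s^5 - 308*s^4 - 492*s^3 - 24*s^2 + 400*s + 192)/(103*s^5 + 554*s^4 + 641*s^3 - 126*s^2 - 408*s - 128)
That last expression is T(s), already simplified. Scaling its denominator by 1/103 (the reciprocal of the leading coefficient) yields the monic denominator.

Final answer: s^5 + 554*s^4/103 + 641*s^3/103 - 126*s^2/103 - 408*s/103 - 128/103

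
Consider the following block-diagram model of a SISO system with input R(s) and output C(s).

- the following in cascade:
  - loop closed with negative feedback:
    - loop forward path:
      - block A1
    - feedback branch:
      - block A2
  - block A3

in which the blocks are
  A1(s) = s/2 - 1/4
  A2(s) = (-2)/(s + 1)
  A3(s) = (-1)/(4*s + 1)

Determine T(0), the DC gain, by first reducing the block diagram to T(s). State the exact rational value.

Step 1. reduce the feedback loop with forward A1 and return A2 = s^2/3 + s/6 - 1/6
Step 2. combine [A1/(1+A1*A2)], A3 in series = (-2*s^2 - s + 1)/(24*s + 6)
That last expression is T(s); at s = 0 only the constant terms survive, so T(0) = 1/6.

Final answer: 1/6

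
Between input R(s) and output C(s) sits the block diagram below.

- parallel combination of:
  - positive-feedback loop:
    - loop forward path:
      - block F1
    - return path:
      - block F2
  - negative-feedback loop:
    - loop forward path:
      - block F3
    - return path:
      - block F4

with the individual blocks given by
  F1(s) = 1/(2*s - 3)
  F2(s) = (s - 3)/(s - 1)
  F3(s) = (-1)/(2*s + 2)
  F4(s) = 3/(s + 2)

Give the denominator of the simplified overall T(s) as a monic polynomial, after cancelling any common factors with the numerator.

Step 1 - reduce the feedback loop with forward F1 and return F2: (s - 1)/(2*s^2 - 6*s + 6)
Step 2 - collapse the loop (F3 forward, F4 return): (-s - 2)/(2*s^2 + 6*s + 1)
Step 3 - combine [F1/(1-F1*F2)], [F3/(1+F3*F4)] in parallel: (6*s^2 + s - 13)/(4*s^4 - 22*s^2 + 30*s + 6)
The result of step 3 is T(s) in lowest terms. Its denominator has leading coefficient 4; dividing the denominator through by 4 makes it monic.

Final answer: s^4 - 11*s^2/2 + 15*s/2 + 3/2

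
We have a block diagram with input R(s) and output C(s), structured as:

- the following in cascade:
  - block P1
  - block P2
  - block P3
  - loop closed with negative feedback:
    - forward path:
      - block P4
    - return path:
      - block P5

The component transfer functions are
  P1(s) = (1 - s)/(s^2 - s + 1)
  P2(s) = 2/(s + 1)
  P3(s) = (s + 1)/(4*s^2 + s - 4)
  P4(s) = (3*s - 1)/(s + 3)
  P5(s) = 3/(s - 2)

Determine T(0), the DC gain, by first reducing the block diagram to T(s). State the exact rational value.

Step 1 - close the feedback loop around P4, P5 -> (3*s^2 - 7*s + 2)/(s^2 + 10*s - 9)
Step 2 - combine P1, P2, P3, [P4/(1+P4*P5)] in series -> (-6*s^3 + 20*s^2 - 18*s + 4)/(4*s^6 + 37*s^5 - 67*s^4 + 22*s^3 + 55*s^2 - 85*s + 36)
DC gain: substitute s = 0 into T(s) from step 2: T(0) = 4/36 = 1/9.

Hence the answer: 1/9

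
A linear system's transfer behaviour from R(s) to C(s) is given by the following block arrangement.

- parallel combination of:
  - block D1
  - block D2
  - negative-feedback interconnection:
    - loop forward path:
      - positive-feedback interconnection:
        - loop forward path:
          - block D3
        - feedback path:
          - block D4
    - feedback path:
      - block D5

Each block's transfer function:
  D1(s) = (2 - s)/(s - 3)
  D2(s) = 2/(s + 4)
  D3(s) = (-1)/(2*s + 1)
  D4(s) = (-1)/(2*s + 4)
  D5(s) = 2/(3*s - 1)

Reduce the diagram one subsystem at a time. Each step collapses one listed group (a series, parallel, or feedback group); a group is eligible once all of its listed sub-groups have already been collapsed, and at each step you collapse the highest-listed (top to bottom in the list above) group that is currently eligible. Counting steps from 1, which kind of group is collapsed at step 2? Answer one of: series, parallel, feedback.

Reducing step by step:

Step 1. reduce the feedback loop with forward D3 and return D4
Step 2. close the feedback loop around [D3/(1-D3*D4)], D5
Step 3. add D1, D2, [[D3/(1-D3*D4)]/(1+[D3/(1-D3*D4)]*D5)] (parallel)
So the answer for step 2 is feedback.

Answer: feedback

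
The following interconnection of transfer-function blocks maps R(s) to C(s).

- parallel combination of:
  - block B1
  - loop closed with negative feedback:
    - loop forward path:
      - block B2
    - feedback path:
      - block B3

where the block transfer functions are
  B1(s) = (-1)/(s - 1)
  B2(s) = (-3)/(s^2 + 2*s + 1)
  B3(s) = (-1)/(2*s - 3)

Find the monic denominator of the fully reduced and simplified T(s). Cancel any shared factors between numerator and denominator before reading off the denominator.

Answer: s^4 - s^3/2 - 5*s^2/2 + 2*s

Working:
Step 1. apply the feedback formula to B2, B3 -> (9 - 6*s)/(2*s^3 + s^2 - 4*s)
Step 2. sum the parallel branches B1, [B2/(1+B2*B3)] -> (-2*s^3 - 7*s^2 + 19*s - 9)/(2*s^4 - s^3 - 5*s^2 + 4*s)
Step 2 gives the fully reduced T(s), with no common factor left to cancel. The denominator's leading coefficient is 2, so divide each of its coefficients by 2 to get the monic form.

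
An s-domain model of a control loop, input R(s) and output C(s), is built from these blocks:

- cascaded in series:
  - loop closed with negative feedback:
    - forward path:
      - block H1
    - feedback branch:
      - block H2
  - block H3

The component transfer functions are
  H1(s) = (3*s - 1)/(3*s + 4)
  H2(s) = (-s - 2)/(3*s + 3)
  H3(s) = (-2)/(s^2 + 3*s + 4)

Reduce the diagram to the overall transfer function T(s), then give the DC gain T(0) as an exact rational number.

The answer is 3/28.

Reasoning:
1. reduce the feedback loop with forward H1 and return H2; result (9*s^2 + 6*s - 3)/(6*s^2 + 16*s + 14)
2. series reduction of [H1/(1+H1*H2)], H3; result (-9*s^2 - 6*s + 3)/(3*s^4 + 17*s^3 + 43*s^2 + 53*s + 28)
That last expression is T(s); at s = 0 only the constant terms survive, so T(0) = 3/28.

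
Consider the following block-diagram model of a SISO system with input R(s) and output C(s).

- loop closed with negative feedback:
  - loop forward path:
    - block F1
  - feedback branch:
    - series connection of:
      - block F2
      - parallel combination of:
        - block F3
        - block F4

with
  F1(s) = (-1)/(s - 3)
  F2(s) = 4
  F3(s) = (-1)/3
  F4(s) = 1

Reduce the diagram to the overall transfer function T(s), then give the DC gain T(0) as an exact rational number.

Answer: 3/17

Working:
Step 1. parallel reduction of F3, F4, giving 2/3
Step 2. series reduction of F2, (F3+F4), giving 8/3
Step 3. reduce the feedback loop with forward F1 and return (F2*(F3+F4)), giving (-3)/(3*s - 17)
The step-3 result is T(s). Setting s = 0: T(0) = -3/(-17) = 3/17.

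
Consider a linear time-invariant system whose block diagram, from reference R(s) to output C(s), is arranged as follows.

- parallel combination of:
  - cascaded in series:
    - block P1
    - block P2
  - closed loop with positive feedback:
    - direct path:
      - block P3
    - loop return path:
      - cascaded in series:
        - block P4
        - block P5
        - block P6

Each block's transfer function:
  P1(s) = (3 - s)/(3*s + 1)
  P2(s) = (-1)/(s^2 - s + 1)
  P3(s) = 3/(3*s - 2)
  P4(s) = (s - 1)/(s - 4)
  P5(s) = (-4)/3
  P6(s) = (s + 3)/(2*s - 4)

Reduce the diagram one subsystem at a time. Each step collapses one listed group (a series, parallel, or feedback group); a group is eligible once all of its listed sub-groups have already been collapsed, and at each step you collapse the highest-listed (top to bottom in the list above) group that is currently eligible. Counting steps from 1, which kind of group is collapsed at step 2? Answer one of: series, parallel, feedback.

The answer is series.

Reasoning:
(1) series reduction of P1, P2
(2) series reduction of P4, P5, P6
(3) apply the feedback formula to P3, (P4*P5*P6)
(4) reduce the parallel group (P1*P2), [P3/(1-P3*(P4*P5*P6))]
Step 2 collapses a series group.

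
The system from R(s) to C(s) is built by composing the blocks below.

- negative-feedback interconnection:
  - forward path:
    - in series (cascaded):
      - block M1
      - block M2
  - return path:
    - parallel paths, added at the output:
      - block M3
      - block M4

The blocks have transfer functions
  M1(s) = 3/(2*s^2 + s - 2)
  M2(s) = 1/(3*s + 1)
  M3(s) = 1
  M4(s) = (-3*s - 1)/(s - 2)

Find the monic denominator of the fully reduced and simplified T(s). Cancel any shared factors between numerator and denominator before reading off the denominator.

(1) multiply M1, M2 (series) gives 3/(6*s^3 + 5*s^2 - 5*s - 2)
(2) combine M3, M4 in parallel gives (-2*s - 3)/(s - 2)
(3) collapse the loop ((M1*M2) forward, (M3+M4) return) gives (3*s - 6)/(6*s^4 - 7*s^3 - 15*s^2 + 2*s - 5)
No further cancellation is possible in the step-3 result, so that is T(s). Its denominator becomes monic after dividing by the leading coefficient 6.

Therefore the answer is s^4 - 7*s^3/6 - 5*s^2/2 + s/3 - 5/6.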